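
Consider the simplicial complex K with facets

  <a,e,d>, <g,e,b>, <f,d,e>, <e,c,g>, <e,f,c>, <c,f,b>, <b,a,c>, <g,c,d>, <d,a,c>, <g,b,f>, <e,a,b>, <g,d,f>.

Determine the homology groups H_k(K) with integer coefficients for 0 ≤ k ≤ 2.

H_0 = Z,  H_1 = Z/2,  H_2 = 0.

Order the vertices as a < b < c < d < e < f < g. Listing each simplex with vertices in this order, K has dimension 2 with simplices:

  0-simplices (7): a, b, c, d, e, f, g
  1-simplices (18): ab, ac, ad, ae, bc, be, bf, bg, cd, ce, cf, cg, de, df, dg, ef, eg, fg
  2-simplices (12): abc, abe, acd, ade, bcf, beg, bfg, cdg, cef, ceg, def, dfg

Hence C_0 ≅ Z^7, C_1 ≅ Z^18, C_2 ≅ Z^12.

∂_1: C_1 → C_0 sends each edge [p,q] (with p < q) to q − p.
The resulting 7×18 matrix has rank 6, and its Smith normal form has invariant factors (1,1,1,1,1,1).

The boundary map ∂_2: C_2 → C_1 acts by ∂[p,q,r] = [q,r] − [p,r] + [p,q]. For instance
  ∂acd = cd − ad + ac,
  ∂abe = be − ae + ab.
As a 18×12 matrix over Z this has rank 12, with invariant factors (1,1,1,1,1,1,1,1,1,1,1,2).

Computing H_k = (kernel of ∂_k) / (image of ∂_{k+1}):

  H_0: rank C_0 − rank ∂_1 = 7 − 6 = 1, and the invariant factors of ∂_1 are all 1, so H_0 = Z.
  H_1: rank ker ∂_1 − rank ∂_2 = (18 − 6) − 12 = 0, and ∂_2 has invariant factor 2 > 1, so H_1 = Z/2.
  H_2: rank ker ∂_2 − rank ∂_3 = (12 − 12) − 0 = 0, and there is no ∂_3, so H_2 = 0.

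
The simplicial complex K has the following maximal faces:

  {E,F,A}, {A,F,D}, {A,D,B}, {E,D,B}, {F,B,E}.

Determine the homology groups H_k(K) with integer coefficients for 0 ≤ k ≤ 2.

H_0 ≅ Z,  H_1 ≅ Z,  H_2 = 0.

Fix the vertex order A < B < D < E < F and write every simplex with vertices in increasing order. Then dim K = 2 and the simplices of K are:

  0-simplices (5): A, B, D, E, F
  1-simplices (10): AB, AD, AE, AF, BD, BE, BF, DE, DF, EF
  2-simplices (5): ABD, ADF, AEF, BDE, BEF

so the chain groups are C_0 ≅ Z^5, C_1 ≅ Z^10, C_2 ≅ Z^5.

Boundary ∂_1: C_1 → C_0 maps an edge to its endpoints' difference, ∂[p,q] = q − p.
This gives a 5×10 integer matrix of rank 4; reducing to Smith normal form yields diagonal entries (1,1,1,1).

The boundary map ∂_2: C_2 → C_1 sends each 2-simplex [p,q,r] to [q,r] − [p,r] + [p,q]. For instance
  ∂BDE = DE − BE + BD,
  ∂BEF = EF − BF + BE.
The 10×5 boundary matrix has rank 5 and Smith normal form diag(1,1,1,1,1).

Reading off H_k = ker ∂_k / im ∂_{k+1}:

  H_0: rank C_0 − rank ∂_1 = 5 − 4 = 1, and the invariant factors of ∂_1 are all 1, so H_0 = Z.
  H_1: rank ker ∂_1 − rank ∂_2 = (10 − 4) − 5 = 1, and the invariant factors of ∂_2 are all 1, so H_1 = Z.
  H_2: rank ker ∂_2 − rank ∂_3 = (5 − 5) − 0 = 0, and there is no ∂_3, so H_2 = 0.

(K is a triangulation of the Möbius band.)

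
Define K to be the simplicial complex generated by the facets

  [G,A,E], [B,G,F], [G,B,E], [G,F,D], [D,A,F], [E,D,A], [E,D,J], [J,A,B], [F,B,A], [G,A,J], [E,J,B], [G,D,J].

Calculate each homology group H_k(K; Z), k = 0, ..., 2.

We work with the vertex ordering A < B < D < E < F < G < J. The simplices of K, each written with vertices in increasing order, are:

  0-simplices (7): A, B, D, E, F, G, J
  1-simplices (18): AB, AD, AE, AF, AG, AJ, BE, BF, BG, BJ, DE, DF, DG, DJ, EG, EJ, FG, GJ
  2-simplices (12): ABF, ABJ, ADE, ADF, AEG, AGJ, BEG, BEJ, BFG, DEJ, DFG, DGJ

so the chain groups are C_0 ≅ Z^7, C_1 ≅ Z^18, C_2 ≅ Z^12.

∂_1: C_1 → C_0 is given by ∂[p,q] = [q] − [p].
The resulting 7×18 matrix has rank 6, and its Smith normal form has invariant factors (1,1,1,1,1,1).

∂_2: C_2 → C_1 acts by ∂[p,q,r] = [q,r] − [p,r] + [p,q]. For instance
  ∂AGJ = GJ − AJ + AG,
  ∂ADF = DF − AF + AD.
The 18×12 boundary matrix has rank 12 and Smith normal form diag(1,1,1,1,1,1,1,1,1,1,1,2).

Computing H_k = (kernel of ∂_k) / (image of ∂_{k+1}):

  H_0: rank C_0 − rank ∂_1 = 7 − 6 = 1, and the invariant factors of ∂_1 are all 1, so H_0 = Z.
  H_1: rank ker ∂_1 − rank ∂_2 = (18 − 6) − 12 = 0, and ∂_2 has invariant factor 2 > 1, so H_1 = Z/2Z.
  H_2: rank ker ∂_2 − rank ∂_3 = (12 − 12) − 0 = 0, and there is no ∂_3, so H_2 = 0.

H_0 = Z,  H_1 = Z/2Z,  H_2 = 0.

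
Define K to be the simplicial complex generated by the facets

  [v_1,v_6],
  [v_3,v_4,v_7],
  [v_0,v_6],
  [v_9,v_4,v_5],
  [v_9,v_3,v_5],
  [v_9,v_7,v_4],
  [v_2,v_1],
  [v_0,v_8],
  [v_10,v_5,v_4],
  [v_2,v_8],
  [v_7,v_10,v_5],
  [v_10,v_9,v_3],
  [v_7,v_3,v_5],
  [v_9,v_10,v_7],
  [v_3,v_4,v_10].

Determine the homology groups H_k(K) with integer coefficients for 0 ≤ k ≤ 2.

Order the vertices as v_0 < v_1 < v_2 < v_3 < v_4 < v_5 < v_6 < v_7 < v_8 < v_9 < v_10. Listing each simplex with vertices in this order, K has dimension 2 with simplices:

  0-simplices (11): [v_0], [v_1], [v_2], [v_3], [v_4], [v_5], [v_6], [v_7], [v_8], [v_9], [v_10]
  1-simplices (20): (20 of them)
  2-simplices (10): [v_3,v_4,v_7], [v_3,v_4,v_10], [v_3,v_5,v_7], [v_3,v_5,v_9], [v_3,v_9,v_10], [v_4,v_5,v_9], [v_4,v_5,v_10], [v_4,v_7,v_9], [v_5,v_7,v_10], [v_7,v_9,v_10]

Hence C_0 ≅ Z^11, C_1 ≅ Z^20, C_2 ≅ Z^10.

∂_1: C_1 → C_0 sends each edge [p,q] (with p < q) to q − p. For instance
  ∂[v_5,v_7] = [v_7] − [v_5].
The 11×20 boundary matrix has rank 9 and Smith normal form diag(1,1,1,1,1,1,1,1,1).

The boundary map ∂_2: C_2 → C_1 maps a triangle to the signed sum of its edges. For instance
  ∂[v_4,v_7,v_9] = [v_7,v_9] − [v_4,v_9] + [v_4,v_7],
  ∂[v_3,v_5,v_9] = [v_5,v_9] − [v_3,v_9] + [v_3,v_5].
The 20×10 boundary matrix has rank 10 and Smith normal form diag(1,1,1,1,1,1,1,1,1,2).

Reading off H_k = ker ∂_k / im ∂_{k+1}:

  H_0: rank C_0 − rank ∂_1 = 11 − 9 = 2, and the invariant factors of ∂_1 are all 1, so H_0 = Z^2.
  H_1: rank ker ∂_1 − rank ∂_2 = (20 − 9) − 10 = 1, and ∂_2 has invariant factor 2 > 1, so H_1 = Z ⊕ Z/2Z.
  H_2: rank ker ∂_2 − rank ∂_3 = (10 − 10) − 0 = 0, and there is no ∂_3, so H_2 = 0.

(K is a triangulation of the disjoint union of the circle S^1 and the real projective plane RP^2.)

H_0 ≅ Z^2,  H_1 ≅ Z ⊕ Z/2Z,  H_2 = 0.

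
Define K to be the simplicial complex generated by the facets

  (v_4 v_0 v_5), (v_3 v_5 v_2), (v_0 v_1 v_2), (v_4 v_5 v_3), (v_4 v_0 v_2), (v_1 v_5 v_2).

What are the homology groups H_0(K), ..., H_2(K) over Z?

K has 6 vertices, 12 edges, 6 triangles.
rank ∂_0 = 0, rank ∂_1 = 5 ⇒ b_0 = 6 − 0 − 5 = 1; all invariant factors of ∂_1 are 1 so no torsion. So H_0 ≅ Z.
rank ∂_1 = 5, rank ∂_2 = 6 ⇒ b_1 = 12 − 5 − 6 = 1; all invariant factors of ∂_2 are 1 so no torsion. So H_1 ≅ Z.
rank ∂_2 = 6, rank ∂_3 = 0 ⇒ b_2 = 6 − 6 − 0 = 0. So H_2 ≅ 0.

H_0 ≅ Z,  H_1 ≅ Z,  H_2 = 0.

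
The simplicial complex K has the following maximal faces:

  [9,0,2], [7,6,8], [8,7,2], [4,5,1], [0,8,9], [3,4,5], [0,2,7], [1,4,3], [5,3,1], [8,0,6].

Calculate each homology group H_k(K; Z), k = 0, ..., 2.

Order the vertices as 0 < 1 < 2 < 3 < 4 < 5 < 6 < 7 < 8 < 9. Listing each simplex with vertices in this order, K has dimension 2 with simplices:

  0-simplices (10): [0], [1], [2], [3], [4], [5], [6], [7], [8], [9]
  1-simplices (18): [0,2], [0,6], [0,7], [0,8], [0,9], [1,3], [1,4], [1,5], [2,7], [2,8], [2,9], [3,4], [3,5], [4,5], [6,7], [6,8], [7,8], [8,9]
  2-simplices (10): [0,2,7], [0,2,9], [0,6,8], [0,8,9], [1,3,4], [1,3,5], [1,4,5], [2,7,8], [3,4,5], [6,7,8]

Hence C_0 ≅ Z^10, C_1 ≅ Z^18, C_2 ≅ Z^10.

∂_1: C_1 → C_0 sends each edge [p,q] (with p < q) to q − p.
The 10×18 boundary matrix has rank 8 and Smith normal form diag(1,1,1,1,1,1,1,1).

∂_2: C_2 → C_1 maps a triangle to the signed sum of its edges. For instance
  ∂[0,8,9] = [8,9] − [0,9] + [0,8],
  ∂[1,3,4] = [3,4] − [1,4] + [1,3].
This gives a 18×10 integer matrix of rank 9; reducing to Smith normal form yields diagonal entries (1,1,1,1,1,1,1,1,1).

Computing H_k = (kernel of ∂_k) / (image of ∂_{k+1}):

  H_0: rank C_0 − rank ∂_1 = 10 − 8 = 2, and the invariant factors of ∂_1 are all 1, so H_0 = Z^2.
  H_1: rank ker ∂_1 − rank ∂_2 = (18 − 8) − 9 = 1, and the invariant factors of ∂_2 are all 1, so H_1 = Z.
  H_2: rank ker ∂_2 − rank ∂_3 = (10 − 9) − 0 = 1, and there is no ∂_3, so H_2 = Z.

H_0 = Z^2,  H_1 = Z,  H_2 = Z.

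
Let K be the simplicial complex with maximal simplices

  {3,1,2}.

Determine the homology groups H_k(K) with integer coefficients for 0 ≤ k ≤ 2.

We work with the vertex ordering 1 < 2 < 3. The simplices of K, each written with vertices in increasing order, are:

  0-simplices (3): [1], [2], [3]
  1-simplices (3): [1,2], [1,3], [2,3]
  2-simplices (1): [1,2,3]

Hence C_0 ≅ Z^3, C_1 ≅ Z^3, C_2 ≅ Z^1.

The boundary map ∂_1: C_1 → C_0 is given by ∂[p,q] = [q] − [p]. For instance
  ∂[1,2] = [2] − [1].
As a 3×3 matrix over Z this has rank 2, with invariant factors (1,1).

The boundary map ∂_2: C_2 → C_1 sends each 2-simplex [p,q,r] to [q,r] − [p,r] + [p,q]. For instance
  ∂[1,2,3] = [2,3] − [1,3] + [1,2].
As a 3×1 matrix over Z this has rank 1, with invariant factors (1).

From H_k ≅ ker(∂_k) / im(∂_{k+1}) we obtain:

  H_0: rank C_0 − rank ∂_1 = 3 − 2 = 1, and the invariant factors of ∂_1 are all 1, so H_0 = Z.
  H_1: rank ker ∂_1 − rank ∂_2 = (3 − 2) − 1 = 0, and the invariant factors of ∂_2 are all 1, so H_1 = 0.
  H_2: rank ker ∂_2 − rank ∂_3 = (1 − 1) − 0 = 0, and there is no ∂_3, so H_2 = 0.

H_0 = Z,  H_1 = 0,  H_2 = 0.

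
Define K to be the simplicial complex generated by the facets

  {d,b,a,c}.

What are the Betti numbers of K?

K has 4 vertices, 6 edges, 4 triangles, 1 3-simplex.
rank ∂_0 = 0, rank ∂_1 = 3 ⇒ b_0 = 4 − 0 − 3 = 1; all invariant factors of ∂_1 are 1 so no torsion. So H_0 ≅ Z.
rank ∂_1 = 3, rank ∂_2 = 3 ⇒ b_1 = 6 − 3 − 3 = 0; all invariant factors of ∂_2 are 1 so no torsion. So H_1 ≅ 0.
rank ∂_2 = 3, rank ∂_3 = 1 ⇒ b_2 = 4 − 3 − 1 = 0; all invariant factors of ∂_3 are 1 so no torsion. So H_2 ≅ 0.
rank ∂_3 = 1, rank ∂_4 = 0 ⇒ b_3 = 1 − 1 − 0 = 0. So H_3 ≅ 0.

b_0 = 1, b_1 = 0, b_2 = 0, b_3 = 0.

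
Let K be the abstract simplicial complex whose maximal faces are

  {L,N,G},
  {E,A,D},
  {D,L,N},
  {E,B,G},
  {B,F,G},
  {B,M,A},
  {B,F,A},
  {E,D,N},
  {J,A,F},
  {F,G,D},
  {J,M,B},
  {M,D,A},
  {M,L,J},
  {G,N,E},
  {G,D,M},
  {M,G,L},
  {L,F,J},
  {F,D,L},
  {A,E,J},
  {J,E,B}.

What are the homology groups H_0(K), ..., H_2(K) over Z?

Take the total order A < B < D < E < F < G < J < L < M < N on the vertex set. Then K (dimension 2) consists of the simplices:

  0-simplices (10): A, B, D, E, F, G, J, L, M, N
  1-simplices (30): AB, AD, AE, AF, AJ, AM, BE, BF, BG, BJ, BM, DE, DF, DG, DL, DM, DN, EG, EJ, EN, FG, FJ, FL, GL, GM, GN, JL, JM, LM, LN
  2-simplices (20): ABF, ABM, ADE, ADM, AEJ, AFJ, BEG, BEJ, BFG, BJM, DEN, DFG, DFL, DGM, DLN, EGN, FJL, GLM, GLN, JLM

so the chain groups are C_0 ≅ Z^10, C_1 ≅ Z^30, C_2 ≅ Z^20.

∂_1: C_1 → C_0 maps an edge to its endpoints' difference, ∂[p,q] = q − p. For instance
  ∂AM = M − A.
This gives a 10×30 integer matrix of rank 9; reducing to Smith normal form yields diagonal entries (1,1,1,1,1,1,1,1,1).

The boundary map ∂_2: C_2 → C_1 maps a triangle to the signed sum of its edges. For instance
  ∂BJM = JM − BM + BJ,
  ∂BEJ = EJ − BJ + BE.
The 30×20 boundary matrix has rank 20 and Smith normal form diag(1,1,1,1,1,1,1,1,1,1,1,1,1,1,1,1,1,1,1,2).

Reading off H_k = ker ∂_k / im ∂_{k+1}:

  H_0: rank C_0 − rank ∂_1 = 10 − 9 = 1, and the invariant factors of ∂_1 are all 1, so H_0 = Z.
  H_1: rank ker ∂_1 − rank ∂_2 = (30 − 9) − 20 = 1, and ∂_2 has invariant factor 2 > 1, so H_1 = Z ⊕ Z/2Z.
  H_2: rank ker ∂_2 − rank ∂_3 = (20 − 20) − 0 = 0, and there is no ∂_3, so H_2 = 0.

H_0 ≅ Z,  H_1 ≅ Z ⊕ Z/2Z,  H_2 = 0.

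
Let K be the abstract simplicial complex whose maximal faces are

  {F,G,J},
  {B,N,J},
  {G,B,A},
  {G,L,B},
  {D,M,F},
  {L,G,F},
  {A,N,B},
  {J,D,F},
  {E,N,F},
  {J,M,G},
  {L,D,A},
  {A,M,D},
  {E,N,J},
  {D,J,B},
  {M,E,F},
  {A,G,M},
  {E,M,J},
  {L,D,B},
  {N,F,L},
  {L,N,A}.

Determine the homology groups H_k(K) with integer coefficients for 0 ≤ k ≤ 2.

H_0 = Z,  H_1 = Z ⊕ Z/2Z,  H_2 = 0.

Order the vertices as A < B < D < E < F < G < J < L < M < N. Listing each simplex with vertices in this order, K has dimension 2 with simplices:

  0-simplices (10): A, B, D, E, F, G, J, L, M, N
  1-simplices (30): AB, AD, AG, AL, AM, AN, BD, BG, BJ, BL, BN, DF, DJ, DL, DM, EF, EJ, EM, EN, FG, FJ, FL, FM, FN, GJ, GL, GM, JM, JN, LN
  2-simplices (20): ABG, ABN, ADL, ADM, AGM, ALN, BDJ, BDL, BGL, BJN, DFJ, DFM, EFM, EFN, EJM, EJN, FGJ, FGL, FLN, GJM

giving chain groups C_0 ≅ Z^10, C_1 ≅ Z^30, C_2 ≅ Z^20.

∂_1: C_1 → C_0 sends each edge [p,q] (with p < q) to q − p. For instance
  ∂BJ = J − B.
The 10×30 boundary matrix has rank 9 and Smith normal form diag(1,1,1,1,1,1,1,1,1).

Boundary ∂_2: C_2 → C_1 sends each 2-simplex [p,q,r] to [q,r] − [p,r] + [p,q]. For instance
  ∂ALN = LN − AN + AL,
  ∂EJM = JM − EM + EJ.
The resulting 30×20 matrix has rank 20, and its Smith normal form has invariant factors (1,1,1,1,1,1,1,1,1,1,1,1,1,1,1,1,1,1,1,2).

Reading off H_k = ker ∂_k / im ∂_{k+1}:

  H_0: rank C_0 − rank ∂_1 = 10 − 9 = 1, and the invariant factors of ∂_1 are all 1, so H_0 = Z.
  H_1: rank ker ∂_1 − rank ∂_2 = (30 − 9) − 20 = 1, and ∂_2 has invariant factor 2 > 1, so H_1 = Z ⊕ Z/2Z.
  H_2: rank ker ∂_2 − rank ∂_3 = (20 − 20) − 0 = 0, and there is no ∂_3, so H_2 = 0.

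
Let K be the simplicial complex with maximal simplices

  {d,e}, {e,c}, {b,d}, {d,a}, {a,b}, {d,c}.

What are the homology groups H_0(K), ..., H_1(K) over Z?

H_0 = Z,  H_1 = Z^2.

Fix the vertex order a < b < c < d < e and write every simplex with vertices in increasing order. Then dim K = 1 and the simplices of K are:

  0-simplices (5): a, b, c, d, e
  1-simplices (6): ab, ad, bd, cd, ce, de

Hence C_0 ≅ Z^5, C_1 ≅ Z^6.

Boundary ∂_1: C_1 → C_0 is given by ∂[p,q] = [q] − [p]. For instance
  ∂bd = d − b.
As a 5×6 matrix over Z this has rank 4, with invariant factors (1,1,1,1).

Computing H_k = (kernel of ∂_k) / (image of ∂_{k+1}):

  H_0: rank C_0 − rank ∂_1 = 5 − 4 = 1, and the invariant factors of ∂_1 are all 1, so H_0 ≅ Z.
  H_1: rank ker ∂_1 − rank ∂_2 = (6 − 4) − 0 = 2, and there is no ∂_2, so H_1 ≅ Z^2.

(K is a triangulation of a wedge of 2 circles.)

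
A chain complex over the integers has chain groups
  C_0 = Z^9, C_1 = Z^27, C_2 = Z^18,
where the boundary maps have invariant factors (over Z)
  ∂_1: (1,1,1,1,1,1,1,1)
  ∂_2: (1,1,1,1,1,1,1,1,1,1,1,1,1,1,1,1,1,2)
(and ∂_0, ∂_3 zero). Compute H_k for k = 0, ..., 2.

H_0 = Z,  H_1 = Z ⊕ Z/2Z,  H_2 = 0.

H_0: b_0 = 9 − 0 − 8 = 1; torsion from ∂_1 factors > 1: none. So H_0 = Z.
H_1: b_1 = 27 − 8 − 18 = 1; torsion from ∂_2 factors > 1: [2]. So H_1 = Z ⊕ Z/2Z.
H_2: b_2 = 18 − 18 − 0 = 0; torsion from ∂_3 factors > 1: none. So H_2 = 0.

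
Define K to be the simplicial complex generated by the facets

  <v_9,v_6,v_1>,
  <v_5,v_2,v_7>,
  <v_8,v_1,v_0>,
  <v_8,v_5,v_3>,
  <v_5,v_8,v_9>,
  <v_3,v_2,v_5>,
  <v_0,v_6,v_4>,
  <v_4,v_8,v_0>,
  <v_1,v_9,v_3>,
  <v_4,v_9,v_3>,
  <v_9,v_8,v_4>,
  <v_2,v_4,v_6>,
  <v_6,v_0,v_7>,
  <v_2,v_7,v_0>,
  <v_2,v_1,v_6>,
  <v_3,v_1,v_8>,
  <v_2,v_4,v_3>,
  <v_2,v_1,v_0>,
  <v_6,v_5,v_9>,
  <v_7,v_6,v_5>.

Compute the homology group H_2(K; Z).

Order the vertices as v_0 < v_1 < v_2 < v_3 < v_4 < v_5 < v_6 < v_7 < v_8 < v_9. Listing each simplex with vertices in this order, K has dimension 2 with simplices:

  0-simplices (10): [v_0], [v_1], [v_2], [v_3], [v_4], [v_5], [v_6], [v_7], [v_8], [v_9]
  1-simplices (30): (30 of them)
  2-simplices (20): (20 of them)

so the chain groups are C_0 ≅ Z^10, C_1 ≅ Z^30, C_2 ≅ Z^20.

The boundary map ∂_1: C_1 → C_0 sends each edge [p,q] (with p < q) to q − p. For instance
  ∂[v_2,v_7] = [v_7] − [v_2].
This gives a 10×30 integer matrix of rank 9; reducing to Smith normal form yields diagonal entries (1,1,1,1,1,1,1,1,1).

Boundary ∂_2: C_2 → C_1 acts by ∂[p,q,r] = [q,r] − [p,r] + [p,q]. For instance
  ∂[v_0,v_1,v_8] = [v_1,v_8] − [v_0,v_8] + [v_0,v_1],
  ∂[v_0,v_6,v_7] = [v_6,v_7] − [v_0,v_7] + [v_0,v_6].
As a 30×20 matrix over Z this has rank 20, with invariant factors (1,1,1,1,1,1,1,1,1,1,1,1,1,1,1,1,1,1,1,2).

Reading off H_k = ker ∂_k / im ∂_{k+1}:

  H_2: rank ker ∂_2 − rank ∂_3 = (20 − 20) − 0 = 0, and there is no ∂_3, so H_2 ≅ 0.

H_2 ≅ 0.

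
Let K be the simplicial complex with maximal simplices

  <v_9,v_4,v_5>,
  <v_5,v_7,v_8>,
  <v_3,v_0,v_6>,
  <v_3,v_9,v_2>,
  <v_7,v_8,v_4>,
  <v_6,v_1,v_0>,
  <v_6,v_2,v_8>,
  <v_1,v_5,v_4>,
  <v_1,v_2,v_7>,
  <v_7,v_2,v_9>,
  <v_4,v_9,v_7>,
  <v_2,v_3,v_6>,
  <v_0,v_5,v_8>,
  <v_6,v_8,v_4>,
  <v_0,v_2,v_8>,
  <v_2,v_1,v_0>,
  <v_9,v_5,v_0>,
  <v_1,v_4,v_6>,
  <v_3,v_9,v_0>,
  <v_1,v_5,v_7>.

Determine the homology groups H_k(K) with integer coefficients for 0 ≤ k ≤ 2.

K has 10 vertices, 30 edges, 20 triangles.
rank ∂_0 = 0, rank ∂_1 = 9 ⇒ b_0 = 10 − 0 − 9 = 1; all invariant factors of ∂_1 are 1 so no torsion. So H_0 ≅ Z.
rank ∂_1 = 9, rank ∂_2 = 20 ⇒ b_1 = 30 − 9 − 20 = 1; ∂_2 has invariant factor(s) [2] giving torsion. So H_1 ≅ Z ⊕ Z_2.
rank ∂_2 = 20, rank ∂_3 = 0 ⇒ b_2 = 20 − 20 − 0 = 0. So H_2 ≅ 0.

H_0 = Z,  H_1 = Z ⊕ Z_2,  H_2 = 0.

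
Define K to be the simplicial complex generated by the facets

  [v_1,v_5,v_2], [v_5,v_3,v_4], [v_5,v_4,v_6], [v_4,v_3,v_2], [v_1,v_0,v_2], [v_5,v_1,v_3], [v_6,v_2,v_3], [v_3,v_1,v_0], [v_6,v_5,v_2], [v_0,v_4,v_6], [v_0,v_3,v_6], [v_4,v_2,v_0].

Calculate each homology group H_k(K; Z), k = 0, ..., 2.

Order the vertices as v_0 < v_1 < v_2 < v_3 < v_4 < v_5 < v_6. Listing each simplex with vertices in this order, K has dimension 2 with simplices:

  0-simplices (7): [v_0], [v_1], [v_2], [v_3], [v_4], [v_5], [v_6]
  1-simplices (18): (18 of them)
  2-simplices (12): (12 of them)

so the chain groups are C_0 ≅ Z^7, C_1 ≅ Z^18, C_2 ≅ Z^12.

Boundary ∂_1: C_1 → C_0 sends each edge [p,q] (with p < q) to q − p. For instance
  ∂[v_1,v_5] = [v_5] − [v_1].
The resulting 7×18 matrix has rank 6, and its Smith normal form has invariant factors (1,1,1,1,1,1).

The boundary map ∂_2: C_2 → C_1 maps a triangle to the signed sum of its edges. For instance
  ∂[v_0,v_1,v_2] = [v_1,v_2] − [v_0,v_2] + [v_0,v_1],
  ∂[v_3,v_4,v_5] = [v_4,v_5] − [v_3,v_5] + [v_3,v_4].
The 18×12 boundary matrix has rank 12 and Smith normal form diag(1,1,1,1,1,1,1,1,1,1,1,2).

Now H_k = ker ∂_k / im ∂_{k+1}, so:

  H_0: rank C_0 − rank ∂_1 = 7 − 6 = 1, and the invariant factors of ∂_1 are all 1, so H_0 = Z.
  H_1: rank ker ∂_1 − rank ∂_2 = (18 − 6) − 12 = 0, and ∂_2 has invariant factor 2 > 1, so H_1 = Z/2Z.
  H_2: rank ker ∂_2 − rank ∂_3 = (12 − 12) − 0 = 0, and there is no ∂_3, so H_2 = 0.

(K is a triangulation of the real projective plane RP^2.)

H_0 ≅ Z,  H_1 ≅ Z/2Z,  H_2 = 0.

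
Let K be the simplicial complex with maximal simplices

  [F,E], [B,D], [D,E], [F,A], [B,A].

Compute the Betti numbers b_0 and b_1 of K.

Order the vertices as A < B < D < E < F. Listing each simplex with vertices in this order, K has dimension 1 with simplices:

  0-simplices (5): A, B, D, E, F
  1-simplices (5): AB, AF, BD, DE, EF

Hence C_0 ≅ Z^5, C_1 ≅ Z^5.

Boundary ∂_1: C_1 → C_0 sends each edge [p,q] (with p < q) to q − p. For instance
  ∂EF = F − E.
The 5×5 boundary matrix has rank 4 and Smith normal form diag(1,1,1,1).

Now H_k = ker ∂_k / im ∂_{k+1}, so:

  H_0: rank C_0 − rank ∂_1 = 5 − 4 = 1, and the invariant factors of ∂_1 are all 1, so H_0 ≅ Z.
  H_1: rank ker ∂_1 − rank ∂_2 = (5 − 4) − 0 = 1, and there is no ∂_2, so H_1 ≅ Z.

As a check, the Euler characteristic is 5 − 5 = 0, which agrees with 1 − 1 = 0.

Hence the Betti numbers are b_0 = 1, b_1 = 1.

b_0 = 1, b_1 = 1.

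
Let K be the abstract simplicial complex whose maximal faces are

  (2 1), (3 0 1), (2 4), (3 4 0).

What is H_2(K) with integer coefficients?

H_2 = 0.

K has 5 vertices, 7 edges, 2 triangles.
rank ∂_2 = 2, rank ∂_3 = 0 ⇒ b_2 = 2 − 2 − 0 = 0. So H_2 = 0.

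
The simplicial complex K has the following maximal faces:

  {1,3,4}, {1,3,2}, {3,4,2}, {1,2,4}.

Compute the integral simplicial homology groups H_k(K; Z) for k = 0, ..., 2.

H_0 ≅ Z,  H_1 = 0,  H_2 ≅ Z.

We work with the vertex ordering 1 < 2 < 3 < 4. The simplices of K, each written with vertices in increasing order, are:

  0-simplices (4): [1], [2], [3], [4]
  1-simplices (6): [1,2], [1,3], [1,4], [2,3], [2,4], [3,4]
  2-simplices (4): [1,2,3], [1,2,4], [1,3,4], [2,3,4]

giving chain groups C_0 ≅ Z^4, C_1 ≅ Z^6, C_2 ≅ Z^4.

∂_1: C_1 → C_0 maps an edge to its endpoints' difference, ∂[p,q] = q − p. For instance
  ∂[2,4] = [4] − [2].
The 4×6 boundary matrix has rank 3 and Smith normal form diag(1,1,1).

Boundary ∂_2: C_2 → C_1 acts by ∂[p,q,r] = [q,r] − [p,r] + [p,q]. For instance
  ∂[1,3,4] = [3,4] − [1,4] + [1,3],
  ∂[2,3,4] = [3,4] − [2,4] + [2,3].
As a 6×4 matrix over Z this has rank 3, with invariant factors (1,1,1).

From H_k ≅ ker(∂_k) / im(∂_{k+1}) we obtain:

  H_0: rank C_0 − rank ∂_1 = 4 − 3 = 1, and the invariant factors of ∂_1 are all 1, so H_0 ≅ Z.
  H_1: rank ker ∂_1 − rank ∂_2 = (6 − 3) − 3 = 0, and the invariant factors of ∂_2 are all 1, so H_1 ≅ 0.
  H_2: rank ker ∂_2 − rank ∂_3 = (4 − 3) − 0 = 1, and there is no ∂_3, so H_2 ≅ Z.

As a check, the Euler characteristic is 4 − 6 + 4 = 2, which agrees with 1 − 0 + 1 = 2.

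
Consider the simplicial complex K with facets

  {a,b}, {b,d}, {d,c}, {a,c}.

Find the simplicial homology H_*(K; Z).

Fix the vertex order a < b < c < d and write every simplex with vertices in increasing order. Then dim K = 1 and the simplices of K are:

  0-simplices (4): a, b, c, d
  1-simplices (4): ab, ac, bd, cd

giving chain groups C_0 ≅ Z^4, C_1 ≅ Z^4.

The boundary map ∂_1: C_1 → C_0 maps an edge to its endpoints' difference, ∂[p,q] = q − p. For instance
  ∂cd = d − c.
The resulting 4×4 matrix has rank 3, and its Smith normal form has invariant factors (1,1,1).

Computing H_k = (kernel of ∂_k) / (image of ∂_{k+1}):

  H_0: rank C_0 − rank ∂_1 = 4 − 3 = 1, and the invariant factors of ∂_1 are all 1, so H_0 ≅ Z.
  H_1: rank ker ∂_1 − rank ∂_2 = (4 − 3) − 0 = 1, and there is no ∂_2, so H_1 ≅ Z.

H_0 ≅ Z,  H_1 ≅ Z.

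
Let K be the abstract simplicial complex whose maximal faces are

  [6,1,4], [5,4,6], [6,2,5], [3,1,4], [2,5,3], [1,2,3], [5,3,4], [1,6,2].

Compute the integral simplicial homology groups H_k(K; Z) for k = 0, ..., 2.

H_0 = Z,  H_1 = 0,  H_2 = Z.

Take the total order 1 < 2 < 3 < 4 < 5 < 6 on the vertex set. Then K (dimension 2) consists of the simplices:

  0-simplices (6): [1], [2], [3], [4], [5], [6]
  1-simplices (12): [1,2], [1,3], [1,4], [1,6], [2,3], [2,5], [2,6], [3,4], [3,5], [4,5], [4,6], [5,6]
  2-simplices (8): [1,2,3], [1,2,6], [1,3,4], [1,4,6], [2,3,5], [2,5,6], [3,4,5], [4,5,6]

so the chain groups are C_0 ≅ Z^6, C_1 ≅ Z^12, C_2 ≅ Z^8.

∂_1: C_1 → C_0 maps an edge to its endpoints' difference, ∂[p,q] = q − p. For instance
  ∂[2,6] = [6] − [2].
This gives a 6×12 integer matrix of rank 5; reducing to Smith normal form yields diagonal entries (1,1,1,1,1).

The boundary map ∂_2: C_2 → C_1 acts by ∂[p,q,r] = [q,r] − [p,r] + [p,q]. For instance
  ∂[1,2,3] = [2,3] − [1,3] + [1,2],
  ∂[2,5,6] = [5,6] − [2,6] + [2,5].
The resulting 12×8 matrix has rank 7, and its Smith normal form has invariant factors (1,1,1,1,1,1,1).

Now H_k = ker ∂_k / im ∂_{k+1}, so:

  H_0: rank C_0 − rank ∂_1 = 6 − 5 = 1, and the invariant factors of ∂_1 are all 1, so H_0 = Z.
  H_1: rank ker ∂_1 − rank ∂_2 = (12 − 5) − 7 = 0, and the invariant factors of ∂_2 are all 1, so H_1 = 0.
  H_2: rank ker ∂_2 − rank ∂_3 = (8 − 7) − 0 = 1, and there is no ∂_3, so H_2 = Z.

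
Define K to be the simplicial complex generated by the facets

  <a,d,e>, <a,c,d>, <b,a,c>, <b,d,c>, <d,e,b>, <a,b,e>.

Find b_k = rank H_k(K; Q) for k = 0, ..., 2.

b_0 = 1, b_1 = 0, b_2 = 1.

We work with the vertex ordering a < b < c < d < e. The simplices of K, each written with vertices in increasing order, are:

  0-simplices (5): a, b, c, d, e
  1-simplices (9): ab, ac, ad, ae, bc, bd, be, cd, de
  2-simplices (6): abc, abe, acd, ade, bcd, bde

giving chain groups C_0 ≅ Z^5, C_1 ≅ Z^9, C_2 ≅ Z^6.

Boundary ∂_1: C_1 → C_0 sends each edge [p,q] (with p < q) to q − p.
As a 5×9 matrix over Z this has rank 4, with invariant factors (1,1,1,1).

The boundary map ∂_2: C_2 → C_1 acts by ∂[p,q,r] = [q,r] − [p,r] + [p,q]. For instance
  ∂abe = be − ae + ab,
  ∂acd = cd − ad + ac.
The 9×6 boundary matrix has rank 5 and Smith normal form diag(1,1,1,1,1).

Computing H_k = (kernel of ∂_k) / (image of ∂_{k+1}):

  H_0: rank C_0 − rank ∂_1 = 5 − 4 = 1, and the invariant factors of ∂_1 are all 1, so H_0 = Z.
  H_1: rank ker ∂_1 − rank ∂_2 = (9 − 4) − 5 = 0, and the invariant factors of ∂_2 are all 1, so H_1 = 0.
  H_2: rank ker ∂_2 − rank ∂_3 = (6 − 5) − 0 = 1, and there is no ∂_3, so H_2 = Z.

Hence the Betti numbers are b_0 = 1, b_1 = 0, b_2 = 1.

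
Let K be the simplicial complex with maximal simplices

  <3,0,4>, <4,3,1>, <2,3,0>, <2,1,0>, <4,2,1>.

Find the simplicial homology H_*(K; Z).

H_0 = Z,  H_1 = Z,  H_2 = 0.

Order the vertices as 0 < 1 < 2 < 3 < 4. Listing each simplex with vertices in this order, K has dimension 2 with simplices:

  0-simplices (5): [0], [1], [2], [3], [4]
  1-simplices (10): [0,1], [0,2], [0,3], [0,4], [1,2], [1,3], [1,4], [2,3], [2,4], [3,4]
  2-simplices (5): [0,1,2], [0,2,3], [0,3,4], [1,2,4], [1,3,4]

so the chain groups are C_0 ≅ Z^5, C_1 ≅ Z^10, C_2 ≅ Z^5.

Boundary ∂_1: C_1 → C_0 is given by ∂[p,q] = [q] − [p].
The 5×10 boundary matrix has rank 4 and Smith normal form diag(1,1,1,1).

Boundary ∂_2: C_2 → C_1 acts by ∂[p,q,r] = [q,r] − [p,r] + [p,q]. For instance
  ∂[0,1,2] = [1,2] − [0,2] + [0,1],
  ∂[0,2,3] = [2,3] − [0,3] + [0,2].
The resulting 10×5 matrix has rank 5, and its Smith normal form has invariant factors (1,1,1,1,1).

Now H_k = ker ∂_k / im ∂_{k+1}, so:

  H_0: rank C_0 − rank ∂_1 = 5 − 4 = 1, and the invariant factors of ∂_1 are all 1, so H_0 ≅ Z.
  H_1: rank ker ∂_1 − rank ∂_2 = (10 − 4) − 5 = 1, and the invariant factors of ∂_2 are all 1, so H_1 ≅ Z.
  H_2: rank ker ∂_2 − rank ∂_3 = (5 − 5) − 0 = 0, and there is no ∂_3, so H_2 ≅ 0.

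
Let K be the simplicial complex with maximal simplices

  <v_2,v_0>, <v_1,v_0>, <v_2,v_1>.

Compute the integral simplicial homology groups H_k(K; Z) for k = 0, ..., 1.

H_0 ≅ Z,  H_1 ≅ Z.

Order the vertices as v_0 < v_1 < v_2. Listing each simplex with vertices in this order, K has dimension 1 with simplices:

  0-simplices (3): [v_0], [v_1], [v_2]
  1-simplices (3): [v_0,v_1], [v_0,v_2], [v_1,v_2]

giving chain groups C_0 ≅ Z^3, C_1 ≅ Z^3.

∂_1: C_1 → C_0 sends each edge [p,q] (with p < q) to q − p.
The 3×3 boundary matrix has rank 2 and Smith normal form diag(1,1).

Computing H_k = (kernel of ∂_k) / (image of ∂_{k+1}):

  H_0: rank C_0 − rank ∂_1 = 3 − 2 = 1, and the invariant factors of ∂_1 are all 1, so H_0 = Z.
  H_1: rank ker ∂_1 − rank ∂_2 = (3 − 2) − 0 = 1, and there is no ∂_2, so H_1 = Z.

As a check, the Euler characteristic is 3 − 3 = 0, which agrees with 1 − 1 = 0.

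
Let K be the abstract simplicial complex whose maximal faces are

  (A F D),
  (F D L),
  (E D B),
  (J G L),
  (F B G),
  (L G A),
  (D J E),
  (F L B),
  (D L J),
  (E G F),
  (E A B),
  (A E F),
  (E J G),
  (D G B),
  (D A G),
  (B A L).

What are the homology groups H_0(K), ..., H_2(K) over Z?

H_0 = Z,  H_1 = Z^2,  H_2 = Z.

Fix the vertex order A < B < D < E < F < G < J < L and write every simplex with vertices in increasing order. Then dim K = 2 and the simplices of K are:

  0-simplices (8): A, B, D, E, F, G, J, L
  1-simplices (24): AB, AD, AE, AF, AG, AL, BD, BE, BF, BG, BL, DE, DF, DG, DJ, DL, EF, EG, EJ, FG, FL, GJ, GL, JL
  2-simplices (16): ABE, ABL, ADF, ADG, AEF, AGL, BDE, BDG, BFG, BFL, DEJ, DFL, DJL, EFG, EGJ, GJL

Hence C_0 ≅ Z^8, C_1 ≅ Z^24, C_2 ≅ Z^16.

The boundary map ∂_1: C_1 → C_0 is given by ∂[p,q] = [q] − [p]. For instance
  ∂DE = E − D.
This gives a 8×24 integer matrix of rank 7; reducing to Smith normal form yields diagonal entries (1,1,1,1,1,1,1).

The boundary map ∂_2: C_2 → C_1 acts by ∂[p,q,r] = [q,r] − [p,r] + [p,q]. For instance
  ∂AGL = GL − AL + AG,
  ∂BFG = FG − BG + BF.
As a 24×16 matrix over Z this has rank 15, with invariant factors (1,1,1,1,1,1,1,1,1,1,1,1,1,1,1).

From H_k ≅ ker(∂_k) / im(∂_{k+1}) we obtain:

  H_0: rank C_0 − rank ∂_1 = 8 − 7 = 1, and the invariant factors of ∂_1 are all 1, so H_0 = Z.
  H_1: rank ker ∂_1 − rank ∂_2 = (24 − 7) − 15 = 2, and the invariant factors of ∂_2 are all 1, so H_1 = Z^2.
  H_2: rank ker ∂_2 − rank ∂_3 = (16 − 15) − 0 = 1, and there is no ∂_3, so H_2 = Z.

As a check, the Euler characteristic is 8 − 24 + 16 = 0, which agrees with 1 − 2 + 1 = 0.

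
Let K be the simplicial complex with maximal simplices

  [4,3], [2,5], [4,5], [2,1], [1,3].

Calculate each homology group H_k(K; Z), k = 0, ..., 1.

Order the vertices as 1 < 2 < 3 < 4 < 5. Listing each simplex with vertices in this order, K has dimension 1 with simplices:

  0-simplices (5): [1], [2], [3], [4], [5]
  1-simplices (5): [1,2], [1,3], [2,5], [3,4], [4,5]

so the chain groups are C_0 ≅ Z^5, C_1 ≅ Z^5.

Boundary ∂_1: C_1 → C_0 maps an edge to its endpoints' difference, ∂[p,q] = q − p.
This gives a 5×5 integer matrix of rank 4; reducing to Smith normal form yields diagonal entries (1,1,1,1).

From H_k ≅ ker(∂_k) / im(∂_{k+1}) we obtain:

  H_0: rank C_0 − rank ∂_1 = 5 − 4 = 1, and the invariant factors of ∂_1 are all 1, so H_0 = Z.
  H_1: rank ker ∂_1 − rank ∂_2 = (5 − 4) − 0 = 1, and there is no ∂_2, so H_1 = Z.

H_0 ≅ Z,  H_1 ≅ Z.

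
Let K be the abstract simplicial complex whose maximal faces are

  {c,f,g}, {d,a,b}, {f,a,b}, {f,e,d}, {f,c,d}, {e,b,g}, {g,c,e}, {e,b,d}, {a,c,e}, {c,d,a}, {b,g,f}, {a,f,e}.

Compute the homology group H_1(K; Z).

H_1 = Z/2.

We work with the vertex ordering a < b < c < d < e < f < g. The simplices of K, each written with vertices in increasing order, are:

  0-simplices (7): a, b, c, d, e, f, g
  1-simplices (18): ab, ac, ad, ae, af, bd, be, bf, bg, cd, ce, cf, cg, de, df, ef, eg, fg
  2-simplices (12): abd, abf, acd, ace, aef, bde, beg, bfg, cdf, ceg, cfg, def

so the chain groups are C_0 ≅ Z^7, C_1 ≅ Z^18, C_2 ≅ Z^12.

Boundary ∂_1: C_1 → C_0 is given by ∂[p,q] = [q] − [p].
The 7×18 boundary matrix has rank 6 and Smith normal form diag(1,1,1,1,1,1).

∂_2: C_2 → C_1 sends each 2-simplex [p,q,r] to [q,r] − [p,r] + [p,q]. For instance
  ∂abf = bf − af + ab,
  ∂beg = eg − bg + be.
As a 18×12 matrix over Z this has rank 12, with invariant factors (1,1,1,1,1,1,1,1,1,1,1,2).

Reading off H_k = ker ∂_k / im ∂_{k+1}:

  H_1: rank ker ∂_1 − rank ∂_2 = (18 − 6) − 12 = 0, and ∂_2 has invariant factor 2 > 1, so H_1 = Z/2.

(K is a triangulation of the real projective plane RP^2.)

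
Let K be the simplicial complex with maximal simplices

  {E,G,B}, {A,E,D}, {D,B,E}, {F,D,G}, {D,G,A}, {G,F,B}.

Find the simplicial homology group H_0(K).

H_0 ≅ Z.

Order the vertices as A < B < D < E < F < G. Listing each simplex with vertices in this order, K has dimension 2 with simplices:

  0-simplices (6): A, B, D, E, F, G
  1-simplices (12): AD, AE, AG, BD, BE, BF, BG, DE, DF, DG, EG, FG
  2-simplices (6): ADE, ADG, BDE, BEG, BFG, DFG

so the chain groups are C_0 ≅ Z^6, C_1 ≅ Z^12, C_2 ≅ Z^6.

Boundary ∂_1: C_1 → C_0 maps an edge to its endpoints' difference, ∂[p,q] = q − p. For instance
  ∂BG = G − B.
The resulting 6×12 matrix has rank 5, and its Smith normal form has invariant factors (1,1,1,1,1).

∂_2: C_2 → C_1 maps a triangle to the signed sum of its edges. For instance
  ∂ADE = DE − AE + AD,
  ∂ADG = DG − AG + AD.
The 12×6 boundary matrix has rank 6 and Smith normal form diag(1,1,1,1,1,1).

From H_k ≅ ker(∂_k) / im(∂_{k+1}) we obtain:

  H_0: rank C_0 − rank ∂_1 = 6 − 5 = 1, and the invariant factors of ∂_1 are all 1, so H_0 = Z.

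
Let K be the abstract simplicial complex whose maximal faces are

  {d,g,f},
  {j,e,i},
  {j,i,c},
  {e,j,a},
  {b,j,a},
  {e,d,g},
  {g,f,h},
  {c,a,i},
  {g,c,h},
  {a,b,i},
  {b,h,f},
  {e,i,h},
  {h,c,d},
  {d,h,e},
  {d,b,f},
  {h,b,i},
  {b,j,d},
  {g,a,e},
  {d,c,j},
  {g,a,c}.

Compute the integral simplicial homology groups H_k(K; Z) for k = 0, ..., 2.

Order the vertices as a < b < c < d < e < f < g < h < i < j. Listing each simplex with vertices in this order, K has dimension 2 with simplices:

  0-simplices (10): a, b, c, d, e, f, g, h, i, j
  1-simplices (30): ab, ac, ae, ag, ai, aj, bd, bf, bh, bi, bj, cd, cg, ch, ci, cj, de, df, dg, dh, dj, eg, eh, ei, ej, fg, fh, gh, hi, ij
  2-simplices (20): abi, abj, acg, aci, aeg, aej, bdf, bdj, bfh, bhi, cdh, cdj, cgh, cij, deg, deh, dfg, ehi, eij, fgh

so the chain groups are C_0 ≅ Z^10, C_1 ≅ Z^30, C_2 ≅ Z^20.

Boundary ∂_1: C_1 → C_0 maps an edge to its endpoints' difference, ∂[p,q] = q − p. For instance
  ∂fh = h − f.
The resulting 10×30 matrix has rank 9, and its Smith normal form has invariant factors (1,1,1,1,1,1,1,1,1).

∂_2: C_2 → C_1 maps a triangle to the signed sum of its edges. For instance
  ∂aej = ej − aj + ae,
  ∂fgh = gh − fh + fg.
This gives a 30×20 integer matrix of rank 20; reducing to Smith normal form yields diagonal entries (1,1,1,1,1,1,1,1,1,1,1,1,1,1,1,1,1,1,1,2).

From H_k ≅ ker(∂_k) / im(∂_{k+1}) we obtain:

  H_0: rank C_0 − rank ∂_1 = 10 − 9 = 1, and the invariant factors of ∂_1 are all 1, so H_0 = Z.
  H_1: rank ker ∂_1 − rank ∂_2 = (30 − 9) − 20 = 1, and ∂_2 has invariant factor 2 > 1, so H_1 = Z × Z/2.
  H_2: rank ker ∂_2 − rank ∂_3 = (20 − 20) − 0 = 0, and there is no ∂_3, so H_2 = 0.

As a check, the Euler characteristic is 10 − 30 + 20 = 0, which agrees with 1 − 1 + 0 = 0.
(K is a triangulation of the Klein bottle.)

H_0 ≅ Z,  H_1 ≅ Z × Z/2,  H_2 = 0.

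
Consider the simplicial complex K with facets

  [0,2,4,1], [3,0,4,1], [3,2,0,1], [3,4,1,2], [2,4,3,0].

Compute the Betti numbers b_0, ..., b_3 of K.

Order the vertices as 0 < 1 < 2 < 3 < 4. Listing each simplex with vertices in this order, K has dimension 3 with simplices:

  0-simplices (5): [0], [1], [2], [3], [4]
  1-simplices (10): [0,1], [0,2], [0,3], [0,4], [1,2], [1,3], [1,4], [2,3], [2,4], [3,4]
  2-simplices (10): [0,1,2], [0,1,3], [0,1,4], [0,2,3], [0,2,4], [0,3,4], [1,2,3], [1,2,4], [1,3,4], [2,3,4]
  3-simplices (5): [0,1,2,3], [0,1,2,4], [0,1,3,4], [0,2,3,4], [1,2,3,4]

so the chain groups are C_0 ≅ Z^5, C_1 ≅ Z^10, C_2 ≅ Z^10, C_3 ≅ Z^5.

Boundary ∂_1: C_1 → C_0 maps an edge to its endpoints' difference, ∂[p,q] = q − p. For instance
  ∂[1,2] = [2] − [1].
This gives a 5×10 integer matrix of rank 4; reducing to Smith normal form yields diagonal entries (1,1,1,1).

The boundary map ∂_2: C_2 → C_1 maps a triangle to the signed sum of its edges. For instance
  ∂[0,3,4] = [3,4] − [0,4] + [0,3],
  ∂[0,2,3] = [2,3] − [0,3] + [0,2].
This gives a 10×10 integer matrix of rank 6; reducing to Smith normal form yields diagonal entries (1,1,1,1,1,1).

The boundary map ∂_3: C_3 → C_2 sends each 3-simplex σ to the alternating sum Σ_i (−1)^i (σ with its i-th vertex removed). For instance
  ∂[0,1,2,3] = [1,2,3] − [0,2,3] + [0,1,3] − [0,1,2],
  ∂[1,2,3,4] = [2,3,4] − [1,3,4] + [1,2,4] − [1,2,3].
The resulting 10×5 matrix has rank 4, and its Smith normal form has invariant factors (1,1,1,1).

Computing H_k = (kernel of ∂_k) / (image of ∂_{k+1}):

  H_0: rank C_0 − rank ∂_1 = 5 − 4 = 1, and the invariant factors of ∂_1 are all 1, so H_0 ≅ Z.
  H_1: rank ker ∂_1 − rank ∂_2 = (10 − 4) − 6 = 0, and the invariant factors of ∂_2 are all 1, so H_1 ≅ 0.
  H_2: rank ker ∂_2 − rank ∂_3 = (10 − 6) − 4 = 0, and the invariant factors of ∂_3 are all 1, so H_2 ≅ 0.
  H_3: rank ker ∂_3 − rank ∂_4 = (5 − 4) − 0 = 1, and there is no ∂_4, so H_3 ≅ Z.

As a check, the Euler characteristic is 5 − 10 + 10 − 5 = 0, which agrees with 1 − 0 + 0 − 1 = 0.

Hence the Betti numbers are b_0 = 1, b_1 = 0, b_2 = 0, b_3 = 1.

b_0 = 1, b_1 = 0, b_2 = 0, b_3 = 1.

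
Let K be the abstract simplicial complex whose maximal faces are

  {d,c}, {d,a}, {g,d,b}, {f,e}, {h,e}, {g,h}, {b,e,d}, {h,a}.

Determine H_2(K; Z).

Take the total order a < b < c < d < e < f < g < h on the vertex set. Then K (dimension 2) consists of the simplices:

  0-simplices (8): a, b, c, d, e, f, g, h
  1-simplices (11): ad, ah, bd, be, bg, cd, de, dg, ef, eh, gh
  2-simplices (2): bde, bdg

giving chain groups C_0 ≅ Z^8, C_1 ≅ Z^11, C_2 ≅ Z^2.

Boundary ∂_1: C_1 → C_0 sends each edge [p,q] (with p < q) to q − p.
As a 8×11 matrix over Z this has rank 7, with invariant factors (1,1,1,1,1,1,1).

Boundary ∂_2: C_2 → C_1 acts by ∂[p,q,r] = [q,r] − [p,r] + [p,q]. For instance
  ∂bdg = dg − bg + bd,
  ∂bde = de − be + bd.
The resulting 11×2 matrix has rank 2, and its Smith normal form has invariant factors (1,1).

Reading off H_k = ker ∂_k / im ∂_{k+1}:

  H_2: rank ker ∂_2 − rank ∂_3 = (2 − 2) − 0 = 0, and there is no ∂_3, so H_2 ≅ 0.

H_2 ≅ 0.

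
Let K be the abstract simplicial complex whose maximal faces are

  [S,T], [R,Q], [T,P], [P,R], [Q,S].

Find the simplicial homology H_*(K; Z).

We work with the vertex ordering P < Q < R < S < T. The simplices of K, each written with vertices in increasing order, are:

  0-simplices (5): P, Q, R, S, T
  1-simplices (5): PR, PT, QR, QS, ST

giving chain groups C_0 ≅ Z^5, C_1 ≅ Z^5.

Boundary ∂_1: C_1 → C_0 is given by ∂[p,q] = [q] − [p].
This gives a 5×5 integer matrix of rank 4; reducing to Smith normal form yields diagonal entries (1,1,1,1).

From H_k ≅ ker(∂_k) / im(∂_{k+1}) we obtain:

  H_0: rank C_0 − rank ∂_1 = 5 − 4 = 1, and the invariant factors of ∂_1 are all 1, so H_0 = Z.
  H_1: rank ker ∂_1 − rank ∂_2 = (5 − 4) − 0 = 1, and there is no ∂_2, so H_1 = Z.

H_0 = Z,  H_1 = Z.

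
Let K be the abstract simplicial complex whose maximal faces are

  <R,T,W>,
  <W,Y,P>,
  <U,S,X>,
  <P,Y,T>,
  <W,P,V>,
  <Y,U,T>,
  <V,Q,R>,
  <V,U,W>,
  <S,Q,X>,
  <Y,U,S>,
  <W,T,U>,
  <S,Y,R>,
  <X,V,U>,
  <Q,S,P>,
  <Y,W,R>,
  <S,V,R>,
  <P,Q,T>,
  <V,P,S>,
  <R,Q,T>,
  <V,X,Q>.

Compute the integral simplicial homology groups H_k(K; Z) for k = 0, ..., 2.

We work with the vertex ordering P < Q < R < S < T < U < V < W < X < Y. The simplices of K, each written with vertices in increasing order, are:

  0-simplices (10): P, Q, R, S, T, U, V, W, X, Y
  1-simplices (30): PQ, PS, PT, PV, PW, PY, QR, QS, QT, QV, QX, RS, RT, RV, RW, RY, SU, SV, SX, SY, TU, TW, TY, UV, UW, UX, UY, VW, VX, WY
  2-simplices (20): PQS, PQT, PSV, PTY, PVW, PWY, QRT, QRV, QSX, QVX, RSV, RSY, RTW, RWY, SUX, SUY, TUW, TUY, UVW, UVX

so the chain groups are C_0 ≅ Z^10, C_1 ≅ Z^30, C_2 ≅ Z^20.

Boundary ∂_1: C_1 → C_0 sends each edge [p,q] (with p < q) to q − p. For instance
  ∂RY = Y − R.
This gives a 10×30 integer matrix of rank 9; reducing to Smith normal form yields diagonal entries (1,1,1,1,1,1,1,1,1).

∂_2: C_2 → C_1 sends each 2-simplex [p,q,r] to [q,r] − [p,r] + [p,q]. For instance
  ∂QVX = VX − QX + QV,
  ∂PQS = QS − PS + PQ.
The resulting 30×20 matrix has rank 20, and its Smith normal form has invariant factors (1,1,1,1,1,1,1,1,1,1,1,1,1,1,1,1,1,1,1,2).

Computing H_k = (kernel of ∂_k) / (image of ∂_{k+1}):

  H_0: rank C_0 − rank ∂_1 = 10 − 9 = 1, and the invariant factors of ∂_1 are all 1, so H_0 ≅ Z.
  H_1: rank ker ∂_1 − rank ∂_2 = (30 − 9) − 20 = 1, and ∂_2 has invariant factor 2 > 1, so H_1 ≅ Z ⊕ Z/2Z.
  H_2: rank ker ∂_2 − rank ∂_3 = (20 − 20) − 0 = 0, and there is no ∂_3, so H_2 ≅ 0.

(K is a triangulation of the Klein bottle.)

H_0 = Z,  H_1 = Z ⊕ Z/2Z,  H_2 = 0.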